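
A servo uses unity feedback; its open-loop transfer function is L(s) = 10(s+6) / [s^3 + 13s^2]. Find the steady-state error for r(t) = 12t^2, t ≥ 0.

The denominator has no term below 13s^2 — 2 poles at s=0, type 2.
K_a = lim_{s→0} s^2·L(s) = 10·6 / 13 = 60/13.
r(t) = 12t^2 gives R(s) = 24/s^3.
e_ss = 24/K_a = 24/(60/13) = 5.2.

5.2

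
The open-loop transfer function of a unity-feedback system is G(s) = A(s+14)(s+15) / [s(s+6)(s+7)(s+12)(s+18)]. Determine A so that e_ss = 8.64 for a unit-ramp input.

5

System type = 1 (one pole at s=0).
K_v = lim_{s→0} s·G(s) = A·14·15 / (6·7·12·18) = (5/216)·A.
e_ss = 1/K_v = 8.64 ⇒ K_v = 25/216 ⇒ A = (25/216)/(5/216) = 5.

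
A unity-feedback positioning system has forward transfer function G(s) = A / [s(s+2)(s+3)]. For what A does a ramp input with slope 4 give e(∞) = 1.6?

System type = 1 (one pole at s=0).
K_v = lim_{s→0} s·G(s) = A / (2·3) = (1/6)·A.
e_ss = 4/K_v = 1.6 ⇒ K_v = 2.5 ⇒ A = 2.5/(1/6) = 15.

15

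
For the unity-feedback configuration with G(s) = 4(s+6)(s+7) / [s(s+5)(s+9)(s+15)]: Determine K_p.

K_p = lim_{s→0} G(s); with 1 pole at the origin the limit diverges, so K_p = ∞.

infinity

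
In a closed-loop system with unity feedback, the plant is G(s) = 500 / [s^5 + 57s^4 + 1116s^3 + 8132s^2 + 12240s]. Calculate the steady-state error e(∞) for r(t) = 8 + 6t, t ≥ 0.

The denominator has no term below 12240s — 1 pole at s=0, type 1. By superposition:
  • 8: tracked with zero error.
  • 6t: e_ss = 6/K_v with K_v=25/612 → 146.88.
Total e_ss = 146.88.

146.88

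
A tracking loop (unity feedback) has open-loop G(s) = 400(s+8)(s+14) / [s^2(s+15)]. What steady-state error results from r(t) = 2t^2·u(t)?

3/2240

System type = 2 (two poles at s=0).
K_a = lim_{s→0} s^2·G(s) = 400·8·14 / (15) = 8960/3.
r(t) = 2t^2 gives R(s) = 4/s^3.
e_ss = 4/K_a = 4/(8960/3) = 3/2240.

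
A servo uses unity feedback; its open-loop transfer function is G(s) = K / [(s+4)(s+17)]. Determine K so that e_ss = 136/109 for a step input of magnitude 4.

150

G(s) has no factors of s in the denominator, so the system is type 0.
K_p = lim_{s→0} G(s) = K / (4·17) = (1/68)·K.
e_ss = 4/(1 + K_p) = 136/109 ⇒ 1 + (1/68)·K = 109/34 ⇒ K = 150.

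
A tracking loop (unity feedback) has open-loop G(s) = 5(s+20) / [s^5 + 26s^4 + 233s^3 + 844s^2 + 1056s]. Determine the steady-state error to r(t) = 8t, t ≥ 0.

Lowest-order denominator term is 1056s, so the open loop has 1 pole at the origin → type 1 system.
K_v = lim_{s→0} s·G(s) = 5·20 / 1056 = 25/264.
e_ss = 8/K_v = 8/(25/264) = 84.48.

84.48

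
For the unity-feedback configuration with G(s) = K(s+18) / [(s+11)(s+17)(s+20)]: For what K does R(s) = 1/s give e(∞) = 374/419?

25

G(s) has no factors of s in the denominator, so the system is type 0.
K_p = lim_{s→0} G(s) = K·18 / (11·17·20) = (9/1870)·K.
e_ss = 1/(1 + K_p) = 374/419 ⇒ 1 + (9/1870)·K = 419/374 ⇒ K = 25.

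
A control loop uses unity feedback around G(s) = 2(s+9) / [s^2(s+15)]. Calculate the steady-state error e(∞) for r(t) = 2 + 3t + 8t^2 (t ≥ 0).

40/3

The open loop has two poles at the origin → type 2 system. Treating each term separately:
  • 2: tracked with zero error.
  • 3t: tracked with zero error.
  • 8t^2: e_ss = 16/K_a with K_a=1.2 → 40/3.
Total e_ss = 40/3.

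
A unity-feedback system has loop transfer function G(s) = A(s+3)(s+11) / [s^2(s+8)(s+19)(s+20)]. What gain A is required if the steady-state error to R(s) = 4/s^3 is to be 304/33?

40

G(s) has two factors of s in the denominator, so the system is type 2.
K_a = lim_{s→0} s^2·G(s) = A·3·11 / (8·19·20) = (33/3040)·A.
e_ss = 4/K_a = 304/33 ⇒ K_a = 33/76 ⇒ A = (33/76)/(33/3040) = 40.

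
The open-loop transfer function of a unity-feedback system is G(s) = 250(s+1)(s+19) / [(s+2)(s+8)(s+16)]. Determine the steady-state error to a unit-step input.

128/2503

No free integrators in G(s): this is a type 0 system.
K_p = lim_{s→0} G(s) = 250·1·19 / (2·8·16) = 2375/128.
e_ss = 1/(1 + K_p) = 1/(2503/128) = 128/2503.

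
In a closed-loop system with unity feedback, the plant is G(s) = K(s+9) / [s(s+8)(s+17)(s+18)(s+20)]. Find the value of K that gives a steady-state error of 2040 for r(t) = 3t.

8

G(s) has one factor of s in the denominator, so the system is type 1.
K_v = lim_{s→0} s·G(s) = K·9 / (8·17·18·20) = (1/5440)·K.
e_ss = 3/K_v = 2040 ⇒ K_v = 1/680 ⇒ K = (1/680)/(1/5440) = 8.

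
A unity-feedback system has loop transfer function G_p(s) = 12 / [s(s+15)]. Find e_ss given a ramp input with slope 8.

10

The open loop has one pole at the origin → type 1 system.
K_v = lim_{s→0} s·G_p(s) = 12 / (15) = 0.8.
e_ss = 8/K_v = 8/0.8 = 10.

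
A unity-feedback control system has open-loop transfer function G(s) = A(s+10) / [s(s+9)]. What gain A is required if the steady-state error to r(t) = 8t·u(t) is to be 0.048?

One free integrator in G(s): this is a type 1 system.
K_v = lim_{s→0} s·G(s) = A·10 / (9) = (10/9)·A.
e_ss = 8/K_v = 0.048 ⇒ K_v = 500/3 ⇒ A = (500/3)/(10/9) = 150.

150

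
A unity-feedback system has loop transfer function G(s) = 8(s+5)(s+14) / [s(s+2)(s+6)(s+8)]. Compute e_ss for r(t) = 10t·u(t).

12/7

One free integrator in G(s): this is a type 1 system.
K_v = lim_{s→0} s·G(s) = 8·5·14 / (2·6·8) = 35/6.
e_ss = 10/K_v = 10/(35/6) = 12/7.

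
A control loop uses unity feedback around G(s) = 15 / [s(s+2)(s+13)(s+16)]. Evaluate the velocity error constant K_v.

System type = 1 (one pole at s=0).
K_v = lim_{s→0} s·G(s) = 15 / (2·13·16) = 15/416.

15/416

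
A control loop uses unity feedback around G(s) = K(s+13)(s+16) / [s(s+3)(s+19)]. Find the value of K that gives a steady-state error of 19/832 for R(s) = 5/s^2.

60

One free integrator in G(s): this is a type 1 system.
K_v = lim_{s→0} s·G(s) = K·13·16 / (3·19) = (208/57)·K.
e_ss = 5/K_v = 19/832 ⇒ K_v = 4160/19 ⇒ K = (4160/19)/(208/57) = 60.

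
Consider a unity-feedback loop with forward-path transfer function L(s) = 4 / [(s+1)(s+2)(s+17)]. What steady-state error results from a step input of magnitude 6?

L(s) has no factors of s in the denominator, so the system is type 0.
K_p = lim_{s→0} L(s) = 4 / (1·2·17) = 2/17.
e_ss = 6/(1 + K_p) = 6/(19/17) = 102/19.

102/19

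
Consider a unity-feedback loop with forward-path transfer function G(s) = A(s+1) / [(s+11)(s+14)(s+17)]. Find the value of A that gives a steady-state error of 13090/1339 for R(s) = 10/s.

No free integrators in G(s): this is a type 0 system.
K_p = lim_{s→0} G(s) = A·1 / (11·14·17) = (1/2618)·A.
e_ss = 10/(1 + K_p) = 13090/1339 ⇒ 1 + (1/2618)·A = 1339/1309 ⇒ A = 60.

60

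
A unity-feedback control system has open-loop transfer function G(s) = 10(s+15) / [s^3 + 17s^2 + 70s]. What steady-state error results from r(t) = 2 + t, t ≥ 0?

7/15

The denominator has no term below 70s — 1 pole at s=0, type 1. By superposition:
  • 2: tracked with zero error.
  • t: e_ss = 1/K_v with K_v=15/7 → 7/15.
Total e_ss = 7/15.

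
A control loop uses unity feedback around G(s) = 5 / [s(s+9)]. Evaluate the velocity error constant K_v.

G(s) has one factor of s in the denominator, so the system is type 1.
K_v = lim_{s→0} s·G(s) = 5 / (9) = 5/9.

5/9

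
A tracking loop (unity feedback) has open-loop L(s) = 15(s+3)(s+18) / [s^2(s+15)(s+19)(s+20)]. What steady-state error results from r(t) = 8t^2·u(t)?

3040/27

Two free integrators in L(s): this is a type 2 system.
K_a = lim_{s→0} s^2·L(s) = 15·3·18 / (15·19·20) = 27/190.
r(t) = 8t^2 gives R(s) = 16/s^3.
e_ss = 16/K_a = 16/(27/190) = 3040/27.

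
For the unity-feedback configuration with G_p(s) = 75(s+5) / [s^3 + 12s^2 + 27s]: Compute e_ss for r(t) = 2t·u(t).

0.144

Factoring s from the denominator leaves a polynomial with constant term 27, so the system is type 1.
K_v = lim_{s→0} s·G_p(s) = 75·5 / 27 = 125/9.
e_ss = 2/K_v = 2/(125/9) = 0.144.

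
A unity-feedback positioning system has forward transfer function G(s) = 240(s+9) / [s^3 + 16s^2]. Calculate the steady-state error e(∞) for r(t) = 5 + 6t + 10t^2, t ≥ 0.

Lowest-order denominator term is 16s^2, so the open loop has 2 poles at the origin → type 2 system. Taking each input component in turn:
  • 5: tracked with zero error.
  • 6t: tracked with zero error.
  • 10t^2: e_ss = 20/K_a with K_a=135 → 4/27.
Total e_ss = 4/27.

4/27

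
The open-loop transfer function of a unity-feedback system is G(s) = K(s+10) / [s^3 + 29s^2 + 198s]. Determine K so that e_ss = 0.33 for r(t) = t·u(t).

60

Factoring s from the denominator leaves a polynomial with constant term 198, so the system is type 1.
K_v = lim_{s→0} s·G(s) = K·10 / 198 = (5/99)·K.
e_ss = 1/K_v = 0.33 ⇒ K_v = 100/33 ⇒ K = (100/33)/(5/99) = 60.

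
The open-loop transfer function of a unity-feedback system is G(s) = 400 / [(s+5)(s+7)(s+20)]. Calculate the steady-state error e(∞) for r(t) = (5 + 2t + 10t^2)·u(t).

infinity

No free integrators in G(s): this is a type 0 system. By superposition:
  • 5: e_ss = 5/(1+K_p) with K_p=4/7 → 35/11.
  • 2t: a type-0 system cannot track it, e_ss → ∞.
  • 10t^2: a type-0 system cannot track it, e_ss → ∞.
The unbounded component dominates.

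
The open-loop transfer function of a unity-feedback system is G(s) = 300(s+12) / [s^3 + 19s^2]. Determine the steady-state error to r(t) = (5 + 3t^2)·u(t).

The denominator has no term below 19s^2 — 2 poles at s=0, type 2. By superposition:
  • 5: tracked with zero error.
  • 3t^2: e_ss = 6/K_a with K_a=3600/19 → 19/600.
Total e_ss = 19/600.

19/600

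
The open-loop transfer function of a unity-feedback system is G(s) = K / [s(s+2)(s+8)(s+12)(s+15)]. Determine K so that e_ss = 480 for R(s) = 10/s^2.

G(s) has one factor of s in the denominator, so the system is type 1.
K_v = lim_{s→0} s·G(s) = K / (2·8·12·15) = (1/2880)·K.
e_ss = 10/K_v = 480 ⇒ K_v = 1/48 ⇒ K = (1/48)/(1/2880) = 60.

60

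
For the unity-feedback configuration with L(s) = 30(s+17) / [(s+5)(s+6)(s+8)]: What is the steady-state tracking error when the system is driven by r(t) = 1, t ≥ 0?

The open loop has no poles at the origin → type 0 system.
K_p = lim_{s→0} L(s) = 30·17 / (5·6·8) = 2.125.
e_ss = 1/(1 + K_p) = 1/3.125 = 0.32.

0.32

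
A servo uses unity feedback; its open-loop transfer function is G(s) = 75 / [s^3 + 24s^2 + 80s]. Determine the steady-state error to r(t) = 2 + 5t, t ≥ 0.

Lowest-order denominator term is 80s, so the open loop has 1 pole at the origin → type 1 system. Treating each term separately:
  • 2: tracked with zero error.
  • 5t: e_ss = 5/K_v with K_v=0.9375 → 16/3.
Total e_ss = 16/3.

16/3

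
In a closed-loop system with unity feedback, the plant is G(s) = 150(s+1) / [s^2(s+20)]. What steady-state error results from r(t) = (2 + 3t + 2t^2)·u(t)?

8/15

The open loop has two poles at the origin → type 2 system. Taking each input component in turn:
  • 2: tracked with zero error.
  • 3t: tracked with zero error.
  • 2t^2: e_ss = 4/K_a with K_a=7.5 → 8/15.
Total e_ss = 8/15.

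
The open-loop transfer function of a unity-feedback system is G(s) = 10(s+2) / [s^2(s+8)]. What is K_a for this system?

G(s) has two factors of s in the denominator, so the system is type 2.
K_a = lim_{s→0} s^2·G(s) = 10·2 / (8) = 2.5.

2.5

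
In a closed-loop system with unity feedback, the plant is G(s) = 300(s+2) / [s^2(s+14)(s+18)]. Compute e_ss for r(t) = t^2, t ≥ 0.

0.84

G(s) has two factors of s in the denominator, so the system is type 2.
K_a = lim_{s→0} s^2·G(s) = 300·2 / (14·18) = 50/21.
r(t) = t^2 gives R(s) = 2/s^3.
e_ss = 2/K_a = 2/(50/21) = 0.84.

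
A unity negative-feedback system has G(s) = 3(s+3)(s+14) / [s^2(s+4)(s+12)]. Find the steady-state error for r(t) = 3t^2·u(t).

16/7

System type = 2 (two poles at s=0).
K_a = lim_{s→0} s^2·G(s) = 3·3·14 / (4·12) = 2.625.
r(t) = 3t^2 gives R(s) = 6/s^3.
e_ss = 6/K_a = 6/2.625 = 16/7.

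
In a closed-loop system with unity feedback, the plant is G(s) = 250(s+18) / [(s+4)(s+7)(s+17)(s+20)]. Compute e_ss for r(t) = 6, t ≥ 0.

G(s) has no factors of s in the denominator, so the system is type 0.
K_p = lim_{s→0} G(s) = 250·18 / (4·7·17·20) = 225/476.
e_ss = 6/(1 + K_p) = 6/(701/476) = 2856/701.

2856/701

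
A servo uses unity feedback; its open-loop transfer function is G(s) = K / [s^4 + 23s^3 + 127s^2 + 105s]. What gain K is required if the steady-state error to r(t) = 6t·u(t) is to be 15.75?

Factoring s from the denominator leaves a polynomial with constant term 105, so the system is type 1.
K_v = lim_{s→0} s·G(s) = K / 105 = (1/105)·K.
e_ss = 6/K_v = 15.75 ⇒ K_v = 8/21 ⇒ K = (8/21)/(1/105) = 40.

40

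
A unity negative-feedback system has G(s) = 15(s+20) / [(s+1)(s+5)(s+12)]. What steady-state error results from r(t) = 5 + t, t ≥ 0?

The open loop has no poles at the origin → type 0 system. Treating each term separately:
  • 5: e_ss = 5/(1+K_p) with K_p=5 → 5/6.
  • t: a type-0 system cannot track it, e_ss → ∞.
The unbounded component dominates.

infinity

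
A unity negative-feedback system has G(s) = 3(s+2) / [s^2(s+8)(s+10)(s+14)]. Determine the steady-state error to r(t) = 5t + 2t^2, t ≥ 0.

2240/3

G(s) has two factors of s in the denominator, so the system is type 2. Taking each input component in turn:
  • 5t: tracked with zero error.
  • 2t^2: e_ss = 4/K_a with K_a=3/560 → 2240/3.
Total e_ss = 2240/3.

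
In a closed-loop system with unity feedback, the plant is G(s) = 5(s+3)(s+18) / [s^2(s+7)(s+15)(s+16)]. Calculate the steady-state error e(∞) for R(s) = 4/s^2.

G(s) has two factors of s in the denominator, so the system is type 2.
A type-2 system has K_v = ∞, so it tracks a ramp input with zero steady-state error.

0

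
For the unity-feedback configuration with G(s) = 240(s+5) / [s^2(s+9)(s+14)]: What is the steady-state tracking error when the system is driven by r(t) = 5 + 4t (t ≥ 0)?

0

The open loop has two poles at the origin → type 2 system. Taking each input component in turn:
  • 5: tracked with zero error.
  • 4t: tracked with zero error.
Total e_ss = 0.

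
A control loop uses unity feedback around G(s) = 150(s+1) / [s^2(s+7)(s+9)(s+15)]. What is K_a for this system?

10/63

System type = 2 (two poles at s=0).
K_a = lim_{s→0} s^2·G(s) = 150·1 / (7·9·15) = 10/63.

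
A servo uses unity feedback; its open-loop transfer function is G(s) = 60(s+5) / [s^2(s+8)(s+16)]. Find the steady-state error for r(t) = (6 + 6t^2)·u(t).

5.12

Two free integrators in G(s): this is a type 2 system. Treating each term separately:
  • 6: tracked with zero error.
  • 6t^2: e_ss = 12/K_a with K_a=75/32 → 5.12.
Total e_ss = 5.12.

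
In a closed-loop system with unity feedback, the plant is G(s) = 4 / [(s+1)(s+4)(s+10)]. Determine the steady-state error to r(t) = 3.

30/11

G(s) has no factors of s in the denominator, so the system is type 0.
K_p = lim_{s→0} G(s) = 4 / (1·4·10) = 0.1.
e_ss = 3/(1 + K_p) = 3/1.1 = 30/11.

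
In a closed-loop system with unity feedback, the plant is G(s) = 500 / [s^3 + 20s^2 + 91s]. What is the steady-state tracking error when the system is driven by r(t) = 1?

0

The denominator has no term below 91s — 1 pole at s=0, type 1.
K_p = ∞ for a type-1 system; e_ss to a step is zero.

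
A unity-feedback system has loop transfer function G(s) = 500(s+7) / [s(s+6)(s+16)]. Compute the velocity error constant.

One free integrator in G(s): this is a type 1 system.
K_v = lim_{s→0} s·G(s) = 500·7 / (6·16) = 875/24.

875/24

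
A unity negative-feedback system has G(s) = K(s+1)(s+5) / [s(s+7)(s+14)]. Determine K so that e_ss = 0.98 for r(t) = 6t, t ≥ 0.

G(s) has one factor of s in the denominator, so the system is type 1.
K_v = lim_{s→0} s·G(s) = K·1·5 / (7·14) = (5/98)·K.
e_ss = 6/K_v = 0.98 ⇒ K_v = 300/49 ⇒ K = (300/49)/(5/98) = 120.

120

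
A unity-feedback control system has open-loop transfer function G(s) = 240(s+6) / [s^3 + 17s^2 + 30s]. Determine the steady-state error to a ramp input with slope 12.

0.25

Lowest-order denominator term is 30s, so the open loop has 1 pole at the origin → type 1 system.
K_v = lim_{s→0} s·G(s) = 240·6 / 30 = 48.
e_ss = 12/K_v = 12/48 = 0.25.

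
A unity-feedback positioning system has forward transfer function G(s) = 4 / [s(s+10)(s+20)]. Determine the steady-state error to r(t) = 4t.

200

One free integrator in G(s): this is a type 1 system.
K_v = lim_{s→0} s·G(s) = 4 / (10·20) = 0.02.
e_ss = 4/K_v = 4/0.02 = 200.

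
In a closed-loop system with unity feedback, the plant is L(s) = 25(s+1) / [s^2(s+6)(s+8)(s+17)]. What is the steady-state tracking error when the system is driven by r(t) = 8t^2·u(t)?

The open loop has two poles at the origin → type 2 system.
K_a = lim_{s→0} s^2·L(s) = 25·1 / (6·8·17) = 25/816.
r(t) = 8t^2 gives R(s) = 16/s^3.
e_ss = 16/K_a = 16/(25/816) = 522.24.

522.24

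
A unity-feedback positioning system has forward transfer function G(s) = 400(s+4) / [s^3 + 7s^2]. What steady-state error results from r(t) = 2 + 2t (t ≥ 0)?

Factoring s^2 from the denominator leaves a polynomial with constant term 7, so the system is type 2. By superposition:
  • 2: tracked with zero error.
  • 2t: tracked with zero error.
Total e_ss = 0.

0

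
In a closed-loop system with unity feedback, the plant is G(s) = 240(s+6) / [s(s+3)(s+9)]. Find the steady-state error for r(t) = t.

3/160

G(s) has one factor of s in the denominator, so the system is type 1.
K_v = lim_{s→0} s·G(s) = 240·6 / (3·9) = 160/3.
e_ss = 1/K_v = 1/(160/3) = 3/160.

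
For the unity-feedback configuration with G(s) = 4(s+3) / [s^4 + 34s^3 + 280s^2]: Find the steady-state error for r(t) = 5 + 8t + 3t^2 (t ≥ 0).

140

Factoring s^2 from the denominator leaves a polynomial with constant term 280, so the system is type 2. Taking each input component in turn:
  • 5: tracked with zero error.
  • 8t: tracked with zero error.
  • 3t^2: e_ss = 6/K_a with K_a=3/70 → 140.
Total e_ss = 140.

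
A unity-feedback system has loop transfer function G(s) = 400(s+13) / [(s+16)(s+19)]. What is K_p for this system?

325/19

G(s) has no factors of s in the denominator, so the system is type 0.
K_p = lim_{s→0} G(s) = 400·13 / (16·19) = 325/19.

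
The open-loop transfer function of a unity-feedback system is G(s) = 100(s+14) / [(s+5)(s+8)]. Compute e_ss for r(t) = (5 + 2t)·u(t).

infinity

The open loop has no poles at the origin → type 0 system. By superposition:
  • 5: e_ss = 5/(1+K_p) with K_p=35 → 5/36.
  • 2t: a type-0 system cannot track it, e_ss → ∞.
The unbounded component dominates.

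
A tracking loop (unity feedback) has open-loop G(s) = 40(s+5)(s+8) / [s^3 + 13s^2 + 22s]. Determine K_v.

800/11

The denominator has no term below 22s — 1 pole at s=0, type 1.
K_v = lim_{s→0} s·G(s) = 40·5·8 / 22 = 800/11.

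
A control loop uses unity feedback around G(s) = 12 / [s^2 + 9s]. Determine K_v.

4/3

Lowest-order denominator term is 9s, so the open loop has 1 pole at the origin → type 1 system.
K_v = lim_{s→0} s·G(s) = 12 / 9 = 4/3.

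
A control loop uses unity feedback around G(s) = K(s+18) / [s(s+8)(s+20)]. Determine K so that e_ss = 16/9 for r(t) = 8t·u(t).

40

The open loop has one pole at the origin → type 1 system.
K_v = lim_{s→0} s·G(s) = K·18 / (8·20) = 0.1125·K.
e_ss = 8/K_v = 16/9 ⇒ K_v = 4.5 ⇒ K = 4.5/0.1125 = 40.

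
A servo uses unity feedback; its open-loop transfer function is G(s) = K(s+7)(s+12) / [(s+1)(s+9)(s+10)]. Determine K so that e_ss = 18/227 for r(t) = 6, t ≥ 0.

No free integrators in G(s): this is a type 0 system.
K_p = lim_{s→0} G(s) = K·7·12 / (1·9·10) = (14/15)·K.
e_ss = 6/(1 + K_p) = 18/227 ⇒ 1 + (14/15)·K = 227/3 ⇒ K = 80.

80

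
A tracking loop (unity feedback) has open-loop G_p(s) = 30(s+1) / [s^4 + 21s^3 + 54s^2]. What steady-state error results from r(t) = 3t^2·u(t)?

10.8

Lowest-order denominator term is 54s^2, so the open loop has 2 poles at the origin → type 2 system.
K_a = lim_{s→0} s^2·G_p(s) = 30·1 / 54 = 5/9.
r(t) = 3t^2 gives R(s) = 6/s^3.
e_ss = 6/K_a = 6/(5/9) = 10.8.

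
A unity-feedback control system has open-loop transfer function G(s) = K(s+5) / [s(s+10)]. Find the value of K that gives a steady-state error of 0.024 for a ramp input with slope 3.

System type = 1 (one pole at s=0).
K_v = lim_{s→0} s·G(s) = K·5 / (10) = 0.5·K.
e_ss = 3/K_v = 0.024 ⇒ K_v = 125 ⇒ K = 125/0.5 = 250.

250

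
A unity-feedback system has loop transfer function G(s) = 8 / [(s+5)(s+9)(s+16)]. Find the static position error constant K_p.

G(s) has no factors of s in the denominator, so the system is type 0.
K_p = lim_{s→0} G(s) = 8 / (5·9·16) = 1/90.

1/90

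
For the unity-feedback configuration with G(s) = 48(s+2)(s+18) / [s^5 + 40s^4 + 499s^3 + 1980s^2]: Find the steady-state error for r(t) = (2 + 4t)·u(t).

Factoring s^2 from the denominator leaves a polynomial with constant term 1980, so the system is type 2. Treating each term separately:
  • 2: tracked with zero error.
  • 4t: tracked with zero error.
Total e_ss = 0.

0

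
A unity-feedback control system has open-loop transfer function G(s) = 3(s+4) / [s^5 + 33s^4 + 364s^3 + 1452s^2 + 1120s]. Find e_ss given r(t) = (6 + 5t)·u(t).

1400/3

Lowest-order denominator term is 1120s, so the open loop has 1 pole at the origin → type 1 system. Treating each term separately:
  • 6: tracked with zero error.
  • 5t: e_ss = 5/K_v with K_v=3/280 → 1400/3.
Total e_ss = 1400/3.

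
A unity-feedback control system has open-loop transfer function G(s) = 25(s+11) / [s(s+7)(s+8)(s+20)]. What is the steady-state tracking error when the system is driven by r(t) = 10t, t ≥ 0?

System type = 1 (one pole at s=0).
K_v = lim_{s→0} s·G(s) = 25·11 / (7·8·20) = 55/224.
e_ss = 10/K_v = 10/(55/224) = 448/11.

448/11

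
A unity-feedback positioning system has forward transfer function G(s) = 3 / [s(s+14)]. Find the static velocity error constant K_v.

The open loop has one pole at the origin → type 1 system.
K_v = lim_{s→0} s·G(s) = 3 / (14) = 3/14.

3/14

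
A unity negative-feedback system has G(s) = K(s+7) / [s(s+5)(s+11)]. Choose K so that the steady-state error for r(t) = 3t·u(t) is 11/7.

15

One free integrator in G(s): this is a type 1 system.
K_v = lim_{s→0} s·G(s) = K·7 / (5·11) = (7/55)·K.
e_ss = 3/K_v = 11/7 ⇒ K_v = 21/11 ⇒ K = (21/11)/(7/55) = 15.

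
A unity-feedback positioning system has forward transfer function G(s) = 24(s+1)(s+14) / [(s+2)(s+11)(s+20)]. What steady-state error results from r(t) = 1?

55/97

System type = 0 (no poles at s=0).
K_p = lim_{s→0} G(s) = 24·1·14 / (2·11·20) = 42/55.
e_ss = 1/(1 + K_p) = 1/(97/55) = 55/97.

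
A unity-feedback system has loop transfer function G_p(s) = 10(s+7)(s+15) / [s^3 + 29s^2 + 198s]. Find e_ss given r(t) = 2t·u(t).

66/175

Factoring s from the denominator leaves a polynomial with constant term 198, so the system is type 1.
K_v = lim_{s→0} s·G_p(s) = 10·7·15 / 198 = 175/33.
e_ss = 2/K_v = 2/(175/33) = 66/175.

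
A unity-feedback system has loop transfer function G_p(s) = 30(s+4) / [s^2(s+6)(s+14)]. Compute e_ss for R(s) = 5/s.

0

Two free integrators in G_p(s): this is a type 2 system.
A type-2 system has K_p = ∞, so it tracks a step input with zero steady-state error.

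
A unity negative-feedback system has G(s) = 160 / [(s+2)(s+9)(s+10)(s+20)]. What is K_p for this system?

2/45

The open loop has no poles at the origin → type 0 system.
K_p = lim_{s→0} G(s) = 160 / (2·9·10·20) = 2/45.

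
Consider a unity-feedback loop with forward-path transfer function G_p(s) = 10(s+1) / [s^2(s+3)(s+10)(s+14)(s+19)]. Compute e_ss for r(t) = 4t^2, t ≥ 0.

6384

The open loop has two poles at the origin → type 2 system.
K_a = lim_{s→0} s^2·G_p(s) = 10·1 / (3·10·14·19) = 1/798.
r(t) = 4t^2 gives R(s) = 8/s^3.
e_ss = 8/K_a = 8/(1/798) = 6384.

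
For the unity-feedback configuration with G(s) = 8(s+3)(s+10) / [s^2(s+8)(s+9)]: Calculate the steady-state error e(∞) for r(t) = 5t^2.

3

G(s) has two factors of s in the denominator, so the system is type 2.
K_a = lim_{s→0} s^2·G(s) = 8·3·10 / (8·9) = 10/3.
r(t) = 5t^2 gives R(s) = 10/s^3.
e_ss = 10/K_a = 10/(10/3) = 3.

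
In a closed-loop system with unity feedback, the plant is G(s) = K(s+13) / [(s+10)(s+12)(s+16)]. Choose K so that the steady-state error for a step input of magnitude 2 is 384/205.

System type = 0 (no poles at s=0).
K_p = lim_{s→0} G(s) = K·13 / (10·12·16) = (13/1920)·K.
e_ss = 2/(1 + K_p) = 384/205 ⇒ 1 + (13/1920)·K = 205/192 ⇒ K = 10.

10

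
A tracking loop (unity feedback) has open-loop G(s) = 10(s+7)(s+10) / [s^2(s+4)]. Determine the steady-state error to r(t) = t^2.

2/175

System type = 2 (two poles at s=0).
K_a = lim_{s→0} s^2·G(s) = 10·7·10 / (4) = 175.
r(t) = t^2 gives R(s) = 2/s^3.
e_ss = 2/K_a = 2/175.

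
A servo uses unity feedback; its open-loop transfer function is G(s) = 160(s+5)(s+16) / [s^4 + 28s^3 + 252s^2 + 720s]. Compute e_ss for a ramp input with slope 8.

Lowest-order denominator term is 720s, so the open loop has 1 pole at the origin → type 1 system.
K_v = lim_{s→0} s·G(s) = 160·5·16 / 720 = 160/9.
e_ss = 8/K_v = 8/(160/9) = 0.45.

0.45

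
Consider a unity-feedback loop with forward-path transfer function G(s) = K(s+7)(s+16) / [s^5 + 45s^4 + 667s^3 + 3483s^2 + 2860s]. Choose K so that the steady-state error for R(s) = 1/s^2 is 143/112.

Factoring s from the denominator leaves a polynomial with constant term 2860, so the system is type 1.
K_v = lim_{s→0} s·G(s) = K·7·16 / 2860 = (28/715)·K.
e_ss = 1/K_v = 143/112 ⇒ K_v = 112/143 ⇒ K = (112/143)/(28/715) = 20.

20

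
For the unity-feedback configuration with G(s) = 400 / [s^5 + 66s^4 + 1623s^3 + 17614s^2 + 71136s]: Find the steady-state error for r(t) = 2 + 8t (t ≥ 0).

1422.72

The denominator has no term below 71136s — 1 pole at s=0, type 1. By superposition:
  • 2: tracked with zero error.
  • 8t: e_ss = 8/K_v with K_v=25/4446 → 1422.72.
Total e_ss = 1422.72.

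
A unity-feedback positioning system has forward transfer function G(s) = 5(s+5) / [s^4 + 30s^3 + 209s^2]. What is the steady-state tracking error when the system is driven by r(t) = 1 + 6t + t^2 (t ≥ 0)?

Lowest-order denominator term is 209s^2, so the open loop has 2 poles at the origin → type 2 system. By superposition:
  • 1: tracked with zero error.
  • 6t: tracked with zero error.
  • t^2: e_ss = 2/K_a with K_a=25/209 → 16.72.
Total e_ss = 16.72.

16.72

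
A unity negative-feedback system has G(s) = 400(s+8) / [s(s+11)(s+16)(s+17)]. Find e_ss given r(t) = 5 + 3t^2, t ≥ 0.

System type = 1 (one pole at s=0). By superposition:
  • 5: tracked with zero error.
  • 3t^2: a type-1 system cannot track it, e_ss → ∞.
The unbounded component dominates.

infinity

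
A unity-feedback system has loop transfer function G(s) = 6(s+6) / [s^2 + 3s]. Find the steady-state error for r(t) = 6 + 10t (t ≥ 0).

5/6

Lowest-order denominator term is 3s, so the open loop has 1 pole at the origin → type 1 system. Treating each term separately:
  • 6: tracked with zero error.
  • 10t: e_ss = 10/K_v with K_v=12 → 5/6.
Total e_ss = 5/6.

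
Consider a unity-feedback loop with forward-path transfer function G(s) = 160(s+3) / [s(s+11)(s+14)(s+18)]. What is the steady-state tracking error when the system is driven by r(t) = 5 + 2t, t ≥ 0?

11.55

One free integrator in G(s): this is a type 1 system. Taking each input component in turn:
  • 5: tracked with zero error.
  • 2t: e_ss = 2/K_v with K_v=40/231 → 11.55.
Total e_ss = 11.55.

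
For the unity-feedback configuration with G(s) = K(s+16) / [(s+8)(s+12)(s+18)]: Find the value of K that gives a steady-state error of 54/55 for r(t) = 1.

System type = 0 (no poles at s=0).
K_p = lim_{s→0} G(s) = K·16 / (8·12·18) = (1/108)·K.
e_ss = 1/(1 + K_p) = 54/55 ⇒ 1 + (1/108)·K = 55/54 ⇒ K = 2.

2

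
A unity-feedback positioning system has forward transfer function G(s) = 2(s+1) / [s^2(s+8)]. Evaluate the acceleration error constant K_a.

0.25

System type = 2 (two poles at s=0).
K_a = lim_{s→0} s^2·G(s) = 2·1 / (8) = 0.25.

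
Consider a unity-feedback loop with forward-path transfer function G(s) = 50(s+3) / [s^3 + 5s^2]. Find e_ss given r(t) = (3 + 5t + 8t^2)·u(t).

Factoring s^2 from the denominator leaves a polynomial with constant term 5, so the system is type 2. Taking each input component in turn:
  • 3: tracked with zero error.
  • 5t: tracked with zero error.
  • 8t^2: e_ss = 16/K_a with K_a=30 → 8/15.
Total e_ss = 8/15.

8/15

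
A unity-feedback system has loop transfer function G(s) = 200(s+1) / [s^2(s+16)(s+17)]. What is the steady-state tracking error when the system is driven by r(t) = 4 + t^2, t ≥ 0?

Two free integrators in G(s): this is a type 2 system. Treating each term separately:
  • 4: tracked with zero error.
  • t^2: e_ss = 2/K_a with K_a=25/34 → 2.72.
Total e_ss = 2.72.

2.72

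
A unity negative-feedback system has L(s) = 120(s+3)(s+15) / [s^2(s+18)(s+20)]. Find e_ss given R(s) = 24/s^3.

1.6

The open loop has two poles at the origin → type 2 system.
K_a = lim_{s→0} s^2·L(s) = 120·3·15 / (18·20) = 15.
r(t) = 12t^2 gives R(s) = 24/s^3.
e_ss = 24/K_a = 24/15 = 1.6.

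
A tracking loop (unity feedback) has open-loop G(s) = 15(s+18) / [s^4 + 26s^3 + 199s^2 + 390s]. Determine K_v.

9/13

Lowest-order denominator term is 390s, so the open loop has 1 pole at the origin → type 1 system.
K_v = lim_{s→0} s·G(s) = 15·18 / 390 = 9/13.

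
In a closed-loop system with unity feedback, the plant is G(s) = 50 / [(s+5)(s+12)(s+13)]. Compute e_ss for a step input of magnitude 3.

234/83

No free integrators in G(s): this is a type 0 system.
K_p = lim_{s→0} G(s) = 50 / (5·12·13) = 5/78.
e_ss = 3/(1 + K_p) = 3/(83/78) = 234/83.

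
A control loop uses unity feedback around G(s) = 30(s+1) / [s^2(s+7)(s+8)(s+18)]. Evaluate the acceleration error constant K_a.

5/168

The open loop has two poles at the origin → type 2 system.
K_a = lim_{s→0} s^2·G(s) = 30·1 / (7·8·18) = 5/168.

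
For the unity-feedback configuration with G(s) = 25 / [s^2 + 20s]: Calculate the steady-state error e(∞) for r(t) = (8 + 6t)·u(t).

4.8

The denominator has no term below 20s — 1 pole at s=0, type 1. By superposition:
  • 8: tracked with zero error.
  • 6t: e_ss = 6/K_v with K_v=1.25 → 4.8.
Total e_ss = 4.8.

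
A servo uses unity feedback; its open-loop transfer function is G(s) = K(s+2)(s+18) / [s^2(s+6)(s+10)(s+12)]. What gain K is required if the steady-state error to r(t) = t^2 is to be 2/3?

60

Two free integrators in G(s): this is a type 2 system.
K_a = lim_{s→0} s^2·G(s) = K·2·18 / (6·10·12) = 0.05·K.
e_ss = 2/K_a = 2/3 ⇒ K_a = 3 ⇒ K = 3/0.05 = 60.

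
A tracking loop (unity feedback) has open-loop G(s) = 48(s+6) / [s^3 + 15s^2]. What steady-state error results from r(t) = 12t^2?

Factoring s^2 from the denominator leaves a polynomial with constant term 15, so the system is type 2.
K_a = lim_{s→0} s^2·G(s) = 48·6 / 15 = 19.2.
r(t) = 12t^2 gives R(s) = 24/s^3.
e_ss = 24/K_a = 24/19.2 = 1.25.

1.25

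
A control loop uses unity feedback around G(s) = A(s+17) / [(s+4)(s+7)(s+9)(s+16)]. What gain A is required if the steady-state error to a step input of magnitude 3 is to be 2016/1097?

150

G(s) has no factors of s in the denominator, so the system is type 0.
K_p = lim_{s→0} G(s) = A·17 / (4·7·9·16) = (17/4032)·A.
e_ss = 3/(1 + K_p) = 2016/1097 ⇒ 1 + (17/4032)·A = 1097/672 ⇒ A = 150.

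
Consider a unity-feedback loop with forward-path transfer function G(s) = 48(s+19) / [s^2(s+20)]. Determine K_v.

K_v = lim_{s→0} s·G(s); with 2 poles at the origin the limit diverges, so K_v = ∞.

infinity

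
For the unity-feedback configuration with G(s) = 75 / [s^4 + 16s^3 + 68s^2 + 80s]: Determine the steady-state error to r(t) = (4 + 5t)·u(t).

16/3

The denominator has no term below 80s — 1 pole at s=0, type 1. Treating each term separately:
  • 4: tracked with zero error.
  • 5t: e_ss = 5/K_v with K_v=0.9375 → 16/3.
Total e_ss = 16/3.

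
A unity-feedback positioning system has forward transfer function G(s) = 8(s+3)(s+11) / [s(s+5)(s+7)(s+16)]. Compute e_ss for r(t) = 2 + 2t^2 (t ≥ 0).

infinity

G(s) has one factor of s in the denominator, so the system is type 1. Taking each input component in turn:
  • 2: tracked with zero error.
  • 2t^2: a type-1 system cannot track it, e_ss → ∞.
The unbounded component dominates.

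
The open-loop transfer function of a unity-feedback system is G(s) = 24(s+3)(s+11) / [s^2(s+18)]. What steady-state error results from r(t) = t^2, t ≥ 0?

1/22

The open loop has two poles at the origin → type 2 system.
K_a = lim_{s→0} s^2·G(s) = 24·3·11 / (18) = 44.
r(t) = t^2 gives R(s) = 2/s^3.
e_ss = 2/K_a = 2/44 = 1/22.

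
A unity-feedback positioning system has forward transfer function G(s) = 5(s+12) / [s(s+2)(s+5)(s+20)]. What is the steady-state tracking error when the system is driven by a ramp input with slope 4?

One free integrator in G(s): this is a type 1 system.
K_v = lim_{s→0} s·G(s) = 5·12 / (2·5·20) = 0.3.
e_ss = 4/K_v = 4/0.3 = 40/3.

40/3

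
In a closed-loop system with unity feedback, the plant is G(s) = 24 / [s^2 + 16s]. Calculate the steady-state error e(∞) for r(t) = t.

The denominator has no term below 16s — 1 pole at s=0, type 1.
K_v = lim_{s→0} s·G(s) = 24 / 16 = 1.5.
e_ss = 1/K_v = 1/1.5 = 2/3.

2/3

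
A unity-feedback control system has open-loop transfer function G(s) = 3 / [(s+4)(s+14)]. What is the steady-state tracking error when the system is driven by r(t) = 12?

G(s) has no factors of s in the denominator, so the system is type 0.
K_p = lim_{s→0} G(s) = 3 / (4·14) = 3/56.
e_ss = 12/(1 + K_p) = 12/(59/56) = 672/59.

672/59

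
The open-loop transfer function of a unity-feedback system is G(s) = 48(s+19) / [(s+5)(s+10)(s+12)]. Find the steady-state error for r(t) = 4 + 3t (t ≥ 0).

infinity

No free integrators in G(s): this is a type 0 system. Treating each term separately:
  • 4: e_ss = 4/(1+K_p) with K_p=1.52 → 100/63.
  • 3t: a type-0 system cannot track it, e_ss → ∞.
The unbounded component dominates.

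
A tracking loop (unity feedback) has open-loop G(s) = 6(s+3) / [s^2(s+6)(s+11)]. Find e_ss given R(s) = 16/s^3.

System type = 2 (two poles at s=0).
K_a = lim_{s→0} s^2·G(s) = 6·3 / (6·11) = 3/11.
r(t) = 8t^2 gives R(s) = 16/s^3.
e_ss = 16/K_a = 16/(3/11) = 176/3.

176/3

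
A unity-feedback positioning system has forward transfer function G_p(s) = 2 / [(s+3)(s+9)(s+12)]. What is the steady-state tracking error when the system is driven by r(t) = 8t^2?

infinity

G_p(s) has no factors of s in the denominator, so the system is type 0.
For a type-0 system K_a = 0, so e_ss to a parabolic input is unbounded.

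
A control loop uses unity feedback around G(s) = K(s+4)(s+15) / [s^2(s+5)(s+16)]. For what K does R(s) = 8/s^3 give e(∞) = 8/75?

System type = 2 (two poles at s=0).
K_a = lim_{s→0} s^2·G(s) = K·4·15 / (5·16) = 0.75·K.
e_ss = 8/K_a = 8/75 ⇒ K_a = 75 ⇒ K = 75/0.75 = 100.

100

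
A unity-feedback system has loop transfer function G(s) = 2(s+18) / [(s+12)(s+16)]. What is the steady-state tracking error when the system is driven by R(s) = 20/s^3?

No free integrators in G(s): this is a type 0 system.
K_a = lim_{s→0} s^2·G(s) = 0; the steady-state error to this parabolic input grows without bound.

infinity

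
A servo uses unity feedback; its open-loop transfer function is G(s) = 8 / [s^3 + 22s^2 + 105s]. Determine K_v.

Lowest-order denominator term is 105s, so the open loop has 1 pole at the origin → type 1 system.
K_v = lim_{s→0} s·G(s) = 8 / 105 = 8/105.

8/105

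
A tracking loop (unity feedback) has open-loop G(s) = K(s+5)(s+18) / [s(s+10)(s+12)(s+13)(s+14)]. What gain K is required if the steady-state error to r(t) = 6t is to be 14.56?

System type = 1 (one pole at s=0).
K_v = lim_{s→0} s·G(s) = K·5·18 / (10·12·13·14) = (3/728)·K.
e_ss = 6/K_v = 14.56 ⇒ K_v = 75/182 ⇒ K = (75/182)/(3/728) = 100.

100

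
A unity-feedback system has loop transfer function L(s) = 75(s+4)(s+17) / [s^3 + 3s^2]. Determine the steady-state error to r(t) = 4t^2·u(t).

Lowest-order denominator term is 3s^2, so the open loop has 2 poles at the origin → type 2 system.
K_a = lim_{s→0} s^2·L(s) = 75·4·17 / 3 = 1700.
r(t) = 4t^2 gives R(s) = 8/s^3.
e_ss = 8/K_a = 8/1700 = 2/425.

2/425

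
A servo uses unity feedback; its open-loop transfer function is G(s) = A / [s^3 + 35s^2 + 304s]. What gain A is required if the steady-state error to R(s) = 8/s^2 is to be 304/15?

120

Lowest-order denominator term is 304s, so the open loop has 1 pole at the origin → type 1 system.
K_v = lim_{s→0} s·G(s) = A / 304 = (1/304)·A.
e_ss = 8/K_v = 304/15 ⇒ K_v = 15/38 ⇒ A = (15/38)/(1/304) = 120.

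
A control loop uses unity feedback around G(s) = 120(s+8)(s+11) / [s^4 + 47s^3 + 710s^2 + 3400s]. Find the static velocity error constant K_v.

Lowest-order denominator term is 3400s, so the open loop has 1 pole at the origin → type 1 system.
K_v = lim_{s→0} s·G(s) = 120·8·11 / 3400 = 264/85.

264/85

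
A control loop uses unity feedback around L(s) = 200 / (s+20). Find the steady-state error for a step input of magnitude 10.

10/11

No free integrators in L(s): this is a type 0 system.
K_p = lim_{s→0} L(s) = 200 / (20) = 10.
e_ss = 10/(1 + K_p) = 10/11.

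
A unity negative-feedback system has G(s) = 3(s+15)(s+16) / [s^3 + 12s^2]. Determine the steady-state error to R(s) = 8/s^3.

Factoring s^2 from the denominator leaves a polynomial with constant term 12, so the system is type 2.
K_a = lim_{s→0} s^2·G(s) = 3·15·16 / 12 = 60.
r(t) = 4t^2 gives R(s) = 8/s^3.
e_ss = 8/K_a = 8/60 = 2/15.

2/15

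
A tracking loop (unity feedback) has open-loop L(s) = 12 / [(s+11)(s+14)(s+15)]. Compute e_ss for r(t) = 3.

385/129

No free integrators in L(s): this is a type 0 system.
K_p = lim_{s→0} L(s) = 12 / (11·14·15) = 2/385.
e_ss = 3/(1 + K_p) = 3/(387/385) = 385/129.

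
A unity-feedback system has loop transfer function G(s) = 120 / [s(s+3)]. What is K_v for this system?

The open loop has one pole at the origin → type 1 system.
K_v = lim_{s→0} s·G(s) = 120 / (3) = 40.

40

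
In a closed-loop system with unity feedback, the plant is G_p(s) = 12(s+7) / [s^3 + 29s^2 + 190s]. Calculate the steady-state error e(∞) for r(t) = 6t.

95/7

Lowest-order denominator term is 190s, so the open loop has 1 pole at the origin → type 1 system.
K_v = lim_{s→0} s·G_p(s) = 12·7 / 190 = 42/95.
e_ss = 6/K_v = 6/(42/95) = 95/7.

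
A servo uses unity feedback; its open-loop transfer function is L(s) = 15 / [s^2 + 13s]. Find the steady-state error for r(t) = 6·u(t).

0

Factoring s from the denominator leaves a polynomial with constant term 13, so the system is type 1.
A type-1 system has K_p = ∞, so it tracks a step input with zero steady-state error.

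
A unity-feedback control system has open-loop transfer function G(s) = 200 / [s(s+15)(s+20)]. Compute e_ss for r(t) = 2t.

3

G(s) has one factor of s in the denominator, so the system is type 1.
K_v = lim_{s→0} s·G(s) = 200 / (15·20) = 2/3.
e_ss = 2/K_v = 2/(2/3) = 3.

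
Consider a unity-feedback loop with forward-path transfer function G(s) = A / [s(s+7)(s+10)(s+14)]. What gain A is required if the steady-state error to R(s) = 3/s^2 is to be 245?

System type = 1 (one pole at s=0).
K_v = lim_{s→0} s·G(s) = A / (7·10·14) = (1/980)·A.
e_ss = 3/K_v = 245 ⇒ K_v = 3/245 ⇒ A = (3/245)/(1/980) = 12.

12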